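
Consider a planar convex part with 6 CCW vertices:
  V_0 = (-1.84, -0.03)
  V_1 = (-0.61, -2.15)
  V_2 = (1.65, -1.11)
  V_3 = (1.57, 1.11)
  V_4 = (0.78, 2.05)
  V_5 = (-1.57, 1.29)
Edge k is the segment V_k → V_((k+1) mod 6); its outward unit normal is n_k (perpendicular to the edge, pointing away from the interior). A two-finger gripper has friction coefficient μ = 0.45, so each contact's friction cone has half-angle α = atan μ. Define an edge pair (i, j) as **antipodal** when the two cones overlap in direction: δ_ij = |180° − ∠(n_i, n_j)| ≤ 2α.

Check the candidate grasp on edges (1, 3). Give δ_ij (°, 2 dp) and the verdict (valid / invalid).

δ = 74.67°, invalid

α = atan 0.45 = 24.23°;  2α = 48.46°
edge 1: e_1 = (+2.26, +1.04);  n_1 = (+0.4180, -0.9084)
edge 3: e_3 = (-0.79, +0.94);  n_3 = (+0.7655, +0.6434)
∠(n_1, n_3) = 105.33°
δ = |180° − 105.33°| = 74.67°
74.67° > 2α = 48.46°  →  invalid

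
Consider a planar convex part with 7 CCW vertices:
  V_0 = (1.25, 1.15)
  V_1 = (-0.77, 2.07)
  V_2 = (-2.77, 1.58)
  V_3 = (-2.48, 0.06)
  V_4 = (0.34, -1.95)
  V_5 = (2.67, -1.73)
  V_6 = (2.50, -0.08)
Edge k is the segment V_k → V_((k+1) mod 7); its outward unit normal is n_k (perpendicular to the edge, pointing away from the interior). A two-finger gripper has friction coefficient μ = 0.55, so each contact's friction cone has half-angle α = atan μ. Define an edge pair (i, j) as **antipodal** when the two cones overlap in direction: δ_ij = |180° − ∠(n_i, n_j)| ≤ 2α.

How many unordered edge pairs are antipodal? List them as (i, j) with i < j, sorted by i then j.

count = 10; pairs: (0,2), (0,3), (0,4), (1,3), (1,4), (2,5), (2,6), (3,5), (3,6), (4,6)

α = atan 0.55 = 28.81°;  2α = 57.62°
n_0 = (+0.4145, +0.9101)
n_1 = (-0.2380, +0.9713)
n_2 = (-0.9823, -0.1874)
n_3 = (-0.5804, -0.8143)
n_4 = (+0.0940, -0.9956)
n_5 = (+0.9947, +0.1025)
n_6 = (+0.7014, +0.7128)
  (0,1): δ = 141.75°  ·
  (0,2): δ = 54.71°  ✓
  (0,3): δ = 10.99°  ✓
  (0,4): δ = 29.88°  ✓
  (0,5): δ = 120.37°  ·
  (0,6): δ = 159.95°  ·
  (1,2): δ = 92.96°  ·
  (1,3): δ = 49.25°  ✓
  (1,4): δ = 8.37°  ✓
  (1,5): δ = 82.12°  ·
  (1,6): δ = 121.70°  ·
  (2,3): δ = 136.28°  ·
  (2,4): δ = 95.41°  ·
  (2,5): δ = 4.92°  ✓
  (2,6): δ = 34.66°  ✓
  (3,4): δ = 139.13°  ·
  (3,5): δ = 48.64°  ✓
  (3,6): δ = 9.06°  ✓
  (4,5): δ = 89.51°  ·
  (4,6): δ = 49.93°  ✓
  (5,6): δ = 140.42°  ·
antipodal pairs: 10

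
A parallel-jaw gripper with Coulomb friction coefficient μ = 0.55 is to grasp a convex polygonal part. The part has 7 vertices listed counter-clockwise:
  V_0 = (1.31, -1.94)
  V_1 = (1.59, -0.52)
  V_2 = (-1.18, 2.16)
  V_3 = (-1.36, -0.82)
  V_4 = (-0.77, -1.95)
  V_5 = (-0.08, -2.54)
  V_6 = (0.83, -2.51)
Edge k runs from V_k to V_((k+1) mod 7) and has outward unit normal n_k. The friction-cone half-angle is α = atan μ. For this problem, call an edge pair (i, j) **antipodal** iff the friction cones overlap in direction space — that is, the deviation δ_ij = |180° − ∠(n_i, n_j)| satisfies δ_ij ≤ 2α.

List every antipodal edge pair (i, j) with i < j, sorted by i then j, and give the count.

count = 7; pairs: (0,2), (0,3), (1,2), (1,3), (1,4), (1,5), (2,6)

α = atan 0.55 = 28.81°;  2α = 57.62°
n_0 = (+0.9811, -0.1935)
n_1 = (+0.6953, +0.7187)
n_2 = (-0.9982, +0.0603)
n_3 = (-0.8864, -0.4628)
n_4 = (-0.6499, -0.7600)
n_5 = (+0.0329, -0.9995)
n_6 = (+0.7649, -0.6441)
  (0,1): δ = 122.90°  ·
  (0,2): δ = 7.70°  ✓
  (0,3): δ = 38.72°  ✓
  (0,4): δ = 60.62°  ·
  (0,5): δ = 103.04°  ·
  (0,6): δ = 151.05°  ·
  (1,2): δ = 49.40°  ✓
  (1,3): δ = 18.38°  ✓
  (1,4): δ = 3.52°  ✓
  (1,5): δ = 45.94°  ✓
  (1,6): δ = 93.95°  ·
  (2,3): δ = 148.97°  ·
  (2,4): δ = 127.08°  ·
  (2,5): δ = 84.66°  ·
  (2,6): δ = 36.64°  ✓
  (3,4): δ = 158.10°  ·
  (3,5): δ = 115.68°  ·
  (3,6): δ = 67.67°  ·
  (4,5): δ = 137.58°  ·
  (4,6): δ = 89.57°  ·
  (5,6): δ = 131.99°  ·
antipodal pairs: 7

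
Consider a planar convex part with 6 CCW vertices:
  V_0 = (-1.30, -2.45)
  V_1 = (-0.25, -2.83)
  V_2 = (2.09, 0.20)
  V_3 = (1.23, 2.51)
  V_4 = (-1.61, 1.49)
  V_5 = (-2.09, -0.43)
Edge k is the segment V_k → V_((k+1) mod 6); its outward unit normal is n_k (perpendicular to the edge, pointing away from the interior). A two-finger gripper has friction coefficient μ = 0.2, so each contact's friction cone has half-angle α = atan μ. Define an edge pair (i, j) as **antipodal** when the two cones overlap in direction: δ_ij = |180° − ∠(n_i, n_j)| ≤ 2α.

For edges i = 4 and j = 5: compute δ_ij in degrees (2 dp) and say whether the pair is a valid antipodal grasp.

δ = 144.60°, invalid

α = atan 0.2 = 11.31°;  2α = 22.62°
edge 4: e_4 = (-0.48, -1.92);  n_4 = (-0.9701, +0.2425)
edge 5: e_5 = (+0.79, -2.02);  n_5 = (-0.9313, -0.3642)
∠(n_4, n_5) = 35.40°
δ = |180° − 35.40°| = 144.60°
144.60° > 2α = 22.62°  →  invalid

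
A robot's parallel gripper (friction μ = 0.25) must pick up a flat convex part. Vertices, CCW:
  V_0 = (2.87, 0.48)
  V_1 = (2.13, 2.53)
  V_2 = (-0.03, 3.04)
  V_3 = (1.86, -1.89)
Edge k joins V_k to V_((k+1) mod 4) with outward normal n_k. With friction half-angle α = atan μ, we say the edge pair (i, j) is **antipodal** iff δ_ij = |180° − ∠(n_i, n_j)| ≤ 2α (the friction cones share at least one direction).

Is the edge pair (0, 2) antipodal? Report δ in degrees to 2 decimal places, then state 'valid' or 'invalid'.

α = atan 0.25 = 14.04°;  2α = 28.07°
edge 0: e_0 = (-0.74, +2.05);  n_0 = (+0.9406, +0.3395)
edge 2: e_2 = (+1.89, -4.93);  n_2 = (-0.9337, -0.3580)
∠(n_0, n_2) = 178.87°
δ = |180° − 178.87°| = 1.13°
1.13° ≤ 2α = 28.07°  →  valid

δ = 1.13°, valid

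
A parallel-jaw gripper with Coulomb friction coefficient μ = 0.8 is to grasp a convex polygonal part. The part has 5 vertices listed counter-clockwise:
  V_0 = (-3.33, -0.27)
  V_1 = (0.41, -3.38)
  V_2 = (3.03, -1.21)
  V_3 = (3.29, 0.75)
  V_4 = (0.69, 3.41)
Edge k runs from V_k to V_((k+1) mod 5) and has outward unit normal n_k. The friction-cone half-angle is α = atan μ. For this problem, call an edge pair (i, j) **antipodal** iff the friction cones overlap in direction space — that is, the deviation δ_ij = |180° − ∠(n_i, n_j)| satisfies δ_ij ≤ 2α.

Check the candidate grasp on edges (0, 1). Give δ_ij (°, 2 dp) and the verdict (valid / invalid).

α = atan 0.8 = 38.66°;  2α = 77.32°
edge 0: e_0 = (+3.74, -3.11);  n_0 = (-0.6394, -0.7689)
edge 1: e_1 = (+2.62, +2.17);  n_1 = (+0.6379, -0.7701)
∠(n_0, n_1) = 79.38°
δ = |180° − 79.38°| = 100.62°
100.62° > 2α = 77.32°  →  invalid

δ = 100.62°, invalid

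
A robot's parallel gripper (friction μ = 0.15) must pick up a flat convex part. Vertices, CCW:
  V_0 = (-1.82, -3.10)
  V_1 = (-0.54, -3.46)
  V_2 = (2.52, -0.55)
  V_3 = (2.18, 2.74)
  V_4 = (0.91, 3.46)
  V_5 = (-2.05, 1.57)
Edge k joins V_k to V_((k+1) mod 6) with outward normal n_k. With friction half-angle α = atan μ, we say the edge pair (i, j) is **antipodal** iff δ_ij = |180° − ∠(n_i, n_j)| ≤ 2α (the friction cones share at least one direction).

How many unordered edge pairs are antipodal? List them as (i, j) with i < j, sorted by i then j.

α = atan 0.15 = 8.53°;  2α = 17.06°
n_0 = (-0.2707, -0.9627)
n_1 = (+0.6891, -0.7246)
n_2 = (+0.9947, +0.1028)
n_3 = (+0.4932, +0.8699)
n_4 = (-0.5382, +0.8428)
n_5 = (-0.9988, -0.0492)
  (0,1): δ = 120.73°  ·
  (0,2): δ = 68.39°  ·
  (0,3): δ = 13.84°  ✓
  (0,4): δ = 48.27°  ·
  (0,5): δ = 108.53°  ·
  (1,2): δ = 127.66°  ·
  (1,3): δ = 73.11°  ·
  (1,4): δ = 11.00°  ✓
  (1,5): δ = 49.26°  ·
  (2,3): δ = 125.45°  ·
  (2,4): δ = 63.34°  ·
  (2,5): δ = 3.08°  ✓
  (3,4): δ = 117.89°  ·
  (3,5): δ = 57.63°  ·
  (4,5): δ = 119.74°  ·
antipodal pairs: 3

count = 3; pairs: (0,3), (1,4), (2,5)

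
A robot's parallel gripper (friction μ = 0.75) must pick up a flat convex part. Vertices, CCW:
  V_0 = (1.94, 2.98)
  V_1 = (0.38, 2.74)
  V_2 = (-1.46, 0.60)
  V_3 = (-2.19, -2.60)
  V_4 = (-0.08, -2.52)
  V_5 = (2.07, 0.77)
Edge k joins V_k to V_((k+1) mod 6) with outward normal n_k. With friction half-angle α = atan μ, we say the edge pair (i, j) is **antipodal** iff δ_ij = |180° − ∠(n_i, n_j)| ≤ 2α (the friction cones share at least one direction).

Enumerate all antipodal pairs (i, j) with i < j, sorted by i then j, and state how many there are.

count = 7; pairs: (0,3), (0,4), (1,3), (1,4), (1,5), (2,4), (2,5)

α = atan 0.75 = 36.87°;  2α = 73.74°
n_0 = (-0.1521, +0.9884)
n_1 = (-0.7583, +0.6520)
n_2 = (-0.9750, +0.2224)
n_3 = (+0.0379, -0.9993)
n_4 = (+0.8371, -0.5470)
n_5 = (+0.9983, +0.0587)
  (0,1): δ = 139.44°  ·
  (0,2): δ = 111.60°  ·
  (0,3): δ = 6.57°  ✓
  (0,4): δ = 48.09°  ✓
  (0,5): δ = 84.62°  ·
  (1,2): δ = 152.16°  ·
  (1,3): δ = 47.14°  ✓
  (1,4): δ = 7.52°  ✓
  (1,5): δ = 44.06°  ✓
  (2,3): δ = 74.98°  ·
  (2,4): δ = 20.31°  ✓
  (2,5): δ = 16.22°  ✓
  (3,4): δ = 125.34°  ·
  (3,5): δ = 88.80°  ·
  (4,5): δ = 143.47°  ·
antipodal pairs: 7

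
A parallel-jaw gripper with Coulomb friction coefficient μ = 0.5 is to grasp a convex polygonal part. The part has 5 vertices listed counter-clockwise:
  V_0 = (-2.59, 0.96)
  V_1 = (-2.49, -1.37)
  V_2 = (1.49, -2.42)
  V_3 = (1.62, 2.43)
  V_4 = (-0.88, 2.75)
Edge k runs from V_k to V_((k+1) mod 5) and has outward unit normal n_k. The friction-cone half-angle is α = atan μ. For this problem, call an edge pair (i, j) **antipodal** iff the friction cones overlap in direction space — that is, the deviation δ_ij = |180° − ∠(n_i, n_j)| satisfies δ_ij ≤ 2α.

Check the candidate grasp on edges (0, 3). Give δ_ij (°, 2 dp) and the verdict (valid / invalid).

α = atan 0.5 = 26.57°;  2α = 53.13°
edge 0: e_0 = (+0.10, -2.33);  n_0 = (-0.9991, -0.0429)
edge 3: e_3 = (-2.50, +0.32);  n_3 = (+0.1270, +0.9919)
∠(n_0, n_3) = 99.75°
δ = |180° − 99.75°| = 80.25°
80.25° > 2α = 53.13°  →  invalid

δ = 80.25°, invalid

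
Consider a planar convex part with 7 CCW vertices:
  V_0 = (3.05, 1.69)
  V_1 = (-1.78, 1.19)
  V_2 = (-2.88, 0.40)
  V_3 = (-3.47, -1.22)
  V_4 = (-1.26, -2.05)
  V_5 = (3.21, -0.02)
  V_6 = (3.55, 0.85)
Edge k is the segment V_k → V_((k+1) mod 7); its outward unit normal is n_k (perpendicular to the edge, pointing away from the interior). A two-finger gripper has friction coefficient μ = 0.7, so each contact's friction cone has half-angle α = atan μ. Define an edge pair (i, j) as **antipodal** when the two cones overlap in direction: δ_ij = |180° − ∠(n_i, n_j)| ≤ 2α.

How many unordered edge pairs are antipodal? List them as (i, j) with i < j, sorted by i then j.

count = 10; pairs: (0,3), (0,4), (0,5), (1,3), (1,4), (1,5), (2,4), (2,5), (2,6), (3,6)

α = atan 0.7 = 34.99°;  2α = 69.98°
n_0 = (-0.1030, +0.9947)
n_1 = (-0.5833, +0.8122)
n_2 = (-0.9396, +0.3422)
n_3 = (-0.3516, -0.9362)
n_4 = (+0.4135, -0.9105)
n_5 = (+0.9314, -0.3640)
n_6 = (+0.8593, +0.5115)
  (0,1): δ = 150.22°  ·
  (0,2): δ = 115.92°  ·
  (0,3): δ = 26.49°  ✓
  (0,4): δ = 18.51°  ✓
  (0,5): δ = 62.74°  ✓
  (0,6): δ = 114.85°  ·
  (1,2): δ = 145.70°  ·
  (1,3): δ = 56.27°  ✓
  (1,4): δ = 11.26°  ✓
  (1,5): δ = 32.97°  ✓
  (1,6): δ = 85.08°  ·
  (2,3): δ = 90.57°  ·
  (2,4): δ = 45.56°  ✓
  (2,5): δ = 1.33°  ✓
  (2,6): δ = 50.77°  ✓
  (3,4): δ = 134.99°  ·
  (3,5): δ = 90.76°  ·
  (3,6): δ = 38.65°  ✓
  (4,5): δ = 135.77°  ·
  (4,6): δ = 83.66°  ·
  (5,6): δ = 127.89°  ·
antipodal pairs: 10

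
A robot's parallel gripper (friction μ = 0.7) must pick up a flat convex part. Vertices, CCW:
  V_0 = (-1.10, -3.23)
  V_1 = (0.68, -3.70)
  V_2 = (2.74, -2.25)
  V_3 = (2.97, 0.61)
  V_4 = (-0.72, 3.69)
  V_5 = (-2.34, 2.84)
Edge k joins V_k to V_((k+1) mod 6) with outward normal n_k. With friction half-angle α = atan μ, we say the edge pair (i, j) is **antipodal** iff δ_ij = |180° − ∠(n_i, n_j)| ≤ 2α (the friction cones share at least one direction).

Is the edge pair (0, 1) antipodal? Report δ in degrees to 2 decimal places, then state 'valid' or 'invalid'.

δ = 130.07°, invalid

α = atan 0.7 = 34.99°;  2α = 69.98°
edge 0: e_0 = (+1.78, -0.47);  n_0 = (-0.2553, -0.9669)
edge 1: e_1 = (+2.06, +1.45);  n_1 = (+0.5756, -0.8177)
∠(n_0, n_1) = 49.93°
δ = |180° − 49.93°| = 130.07°
130.07° > 2α = 69.98°  →  invalid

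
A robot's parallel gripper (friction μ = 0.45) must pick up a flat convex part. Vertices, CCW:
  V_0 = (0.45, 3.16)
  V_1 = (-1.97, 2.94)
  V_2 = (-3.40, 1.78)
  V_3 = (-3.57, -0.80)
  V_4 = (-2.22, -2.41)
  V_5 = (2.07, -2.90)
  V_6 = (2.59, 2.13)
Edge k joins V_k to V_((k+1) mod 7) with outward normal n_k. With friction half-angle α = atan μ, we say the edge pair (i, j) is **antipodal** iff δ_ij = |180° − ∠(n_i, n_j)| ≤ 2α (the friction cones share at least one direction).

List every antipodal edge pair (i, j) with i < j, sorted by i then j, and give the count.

α = atan 0.45 = 24.23°;  2α = 48.46°
n_0 = (-0.0905, +0.9959)
n_1 = (-0.6300, +0.7766)
n_2 = (-0.9978, +0.0657)
n_3 = (-0.7663, -0.6425)
n_4 = (-0.1135, -0.9935)
n_5 = (+0.9947, -0.1028)
n_6 = (+0.4337, +0.9011)
  (0,1): δ = 146.15°  ·
  (0,2): δ = 98.96°  ·
  (0,3): δ = 55.21°  ·
  (0,4): δ = 11.71°  ✓
  (0,5): δ = 78.90°  ·
  (0,6): δ = 149.10°  ·
  (1,2): δ = 132.82°  ·
  (1,3): δ = 89.07°  ·
  (1,4): δ = 45.56°  ✓
  (1,5): δ = 45.05°  ✓
  (1,6): δ = 115.25°  ·
  (2,3): δ = 136.25°  ·
  (2,4): δ = 92.75°  ·
  (2,5): δ = 2.13°  ✓
  (2,6): δ = 68.07°  ·
  (3,4): δ = 136.50°  ·
  (3,5): δ = 45.88°  ✓
  (3,6): δ = 24.32°  ✓
  (4,5): δ = 89.39°  ·
  (4,6): δ = 19.19°  ✓
  (5,6): δ = 109.80°  ·
antipodal pairs: 7

count = 7; pairs: (0,4), (1,4), (1,5), (2,5), (3,5), (3,6), (4,6)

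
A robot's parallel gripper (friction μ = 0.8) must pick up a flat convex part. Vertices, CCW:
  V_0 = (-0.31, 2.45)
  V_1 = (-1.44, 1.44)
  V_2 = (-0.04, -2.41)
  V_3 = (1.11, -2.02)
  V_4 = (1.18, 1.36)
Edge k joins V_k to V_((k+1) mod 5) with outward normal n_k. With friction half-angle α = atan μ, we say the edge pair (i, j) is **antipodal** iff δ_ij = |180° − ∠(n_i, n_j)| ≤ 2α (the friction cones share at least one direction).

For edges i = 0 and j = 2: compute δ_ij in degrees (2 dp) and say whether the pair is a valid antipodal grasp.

δ = 23.06°, valid

α = atan 0.8 = 38.66°;  2α = 77.32°
edge 0: e_0 = (-1.13, -1.01);  n_0 = (-0.6664, +0.7456)
edge 2: e_2 = (+1.15, +0.39);  n_2 = (+0.3212, -0.9470)
∠(n_0, n_2) = 156.94°
δ = |180° − 156.94°| = 23.06°
23.06° ≤ 2α = 77.32°  →  valid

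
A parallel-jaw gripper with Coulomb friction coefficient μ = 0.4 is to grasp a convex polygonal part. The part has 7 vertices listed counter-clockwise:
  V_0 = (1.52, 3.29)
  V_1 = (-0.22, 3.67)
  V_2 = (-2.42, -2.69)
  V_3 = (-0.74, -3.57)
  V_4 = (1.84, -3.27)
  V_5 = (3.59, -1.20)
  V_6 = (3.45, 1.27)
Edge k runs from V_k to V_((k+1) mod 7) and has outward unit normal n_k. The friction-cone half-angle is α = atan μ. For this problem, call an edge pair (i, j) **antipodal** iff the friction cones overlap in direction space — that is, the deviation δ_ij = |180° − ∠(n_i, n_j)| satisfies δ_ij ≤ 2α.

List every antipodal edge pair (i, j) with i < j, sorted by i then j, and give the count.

α = atan 0.4 = 21.80°;  2α = 43.60°
n_0 = (+0.2134, +0.9770)
n_1 = (-0.9451, +0.3269)
n_2 = (-0.4640, -0.8858)
n_3 = (+0.1155, -0.9933)
n_4 = (+0.7637, -0.6456)
n_5 = (+0.9984, +0.0566)
n_6 = (+0.7230, +0.6908)
  (0,1): δ = 96.76°  ·
  (0,2): δ = 15.33°  ✓
  (0,3): δ = 18.95°  ✓
  (0,4): δ = 62.11°  ·
  (0,5): δ = 105.56°  ·
  (0,6): δ = 146.01°  ·
  (1,2): δ = 98.56°  ·
  (1,3): δ = 64.29°  ·
  (1,4): δ = 21.13°  ✓
  (1,5): δ = 22.33°  ✓
  (1,6): δ = 62.78°  ·
  (2,3): δ = 145.72°  ·
  (2,4): δ = 102.57°  ·
  (2,5): δ = 59.11°  ·
  (2,6): δ = 18.66°  ✓
  (3,4): δ = 136.84°  ·
  (3,5): δ = 93.39°  ·
  (3,6): δ = 52.94°  ·
  (4,5): δ = 136.54°  ·
  (4,6): δ = 96.09°  ·
  (5,6): δ = 139.55°  ·
antipodal pairs: 5

count = 5; pairs: (0,2), (0,3), (1,4), (1,5), (2,6)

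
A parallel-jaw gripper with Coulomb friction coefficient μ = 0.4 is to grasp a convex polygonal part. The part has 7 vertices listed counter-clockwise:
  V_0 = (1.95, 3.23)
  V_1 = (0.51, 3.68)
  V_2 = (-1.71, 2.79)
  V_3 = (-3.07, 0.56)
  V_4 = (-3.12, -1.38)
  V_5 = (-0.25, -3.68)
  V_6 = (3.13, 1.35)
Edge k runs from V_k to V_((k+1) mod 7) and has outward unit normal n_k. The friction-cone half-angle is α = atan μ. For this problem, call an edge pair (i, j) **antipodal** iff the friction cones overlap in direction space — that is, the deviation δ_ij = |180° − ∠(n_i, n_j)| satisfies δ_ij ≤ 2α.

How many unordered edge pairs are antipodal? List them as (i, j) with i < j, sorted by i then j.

α = atan 0.4 = 21.80°;  2α = 43.60°
n_0 = (+0.2983, +0.9545)
n_1 = (-0.3721, +0.9282)
n_2 = (-0.8538, +0.5207)
n_3 = (-0.9997, +0.0258)
n_4 = (-0.6254, -0.7803)
n_5 = (+0.8300, -0.5577)
n_6 = (+0.8470, +0.5316)
  (0,1): δ = 140.80°  ·
  (0,2): δ = 104.02°  ·
  (0,3): δ = 74.12°  ·
  (0,4): δ = 21.35°  ✓
  (0,5): δ = 73.45°  ·
  (0,6): δ = 139.47°  ·
  (1,2): δ = 143.22°  ·
  (1,3): δ = 113.32°  ·
  (1,4): δ = 60.55°  ·
  (1,5): δ = 34.25°  ✓
  (1,6): δ = 100.27°  ·
  (2,3): δ = 150.10°  ·
  (2,4): δ = 97.33°  ·
  (2,5): δ = 2.52°  ✓
  (2,6): δ = 63.49°  ·
  (3,4): δ = 127.23°  ·
  (3,5): δ = 32.42°  ✓
  (3,6): δ = 33.59°  ✓
  (4,5): δ = 85.19°  ·
  (4,6): δ = 19.18°  ✓
  (5,6): δ = 113.99°  ·
antipodal pairs: 6

count = 6; pairs: (0,4), (1,5), (2,5), (3,5), (3,6), (4,6)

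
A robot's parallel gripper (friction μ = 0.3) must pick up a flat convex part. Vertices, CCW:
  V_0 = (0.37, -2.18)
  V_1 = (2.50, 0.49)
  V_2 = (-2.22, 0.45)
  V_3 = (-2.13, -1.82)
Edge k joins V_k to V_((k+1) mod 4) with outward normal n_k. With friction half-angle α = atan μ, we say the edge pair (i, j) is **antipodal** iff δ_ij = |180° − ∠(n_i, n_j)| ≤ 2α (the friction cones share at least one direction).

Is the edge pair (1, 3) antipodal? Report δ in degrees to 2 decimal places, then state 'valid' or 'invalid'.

α = atan 0.3 = 16.70°;  2α = 33.40°
edge 1: e_1 = (-4.72, -0.04);  n_1 = (-0.0085, +1.0000)
edge 3: e_3 = (+2.50, -0.36);  n_3 = (-0.1425, -0.9898)
∠(n_1, n_3) = 171.32°
δ = |180° − 171.32°| = 8.68°
8.68° ≤ 2α = 33.40°  →  valid

δ = 8.68°, valid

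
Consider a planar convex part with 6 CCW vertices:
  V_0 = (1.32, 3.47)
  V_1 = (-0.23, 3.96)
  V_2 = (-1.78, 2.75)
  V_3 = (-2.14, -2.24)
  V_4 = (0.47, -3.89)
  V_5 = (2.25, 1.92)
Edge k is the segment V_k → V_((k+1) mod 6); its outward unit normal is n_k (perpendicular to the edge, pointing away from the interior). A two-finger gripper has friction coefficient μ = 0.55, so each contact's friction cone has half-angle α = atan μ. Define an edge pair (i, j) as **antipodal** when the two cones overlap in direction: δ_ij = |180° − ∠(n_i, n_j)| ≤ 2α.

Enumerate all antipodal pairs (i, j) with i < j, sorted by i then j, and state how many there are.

count = 5; pairs: (0,3), (1,4), (2,4), (2,5), (3,5)

α = atan 0.55 = 28.81°;  2α = 57.62°
n_0 = (+0.3014, +0.9535)
n_1 = (-0.6153, +0.7883)
n_2 = (-0.9974, +0.0720)
n_3 = (-0.5344, -0.8453)
n_4 = (+0.9561, -0.2929)
n_5 = (+0.8575, +0.5145)
  (0,1): δ = 124.48°  ·
  (0,2): δ = 76.58°  ·
  (0,3): δ = 14.76°  ✓
  (0,4): δ = 90.51°  ·
  (0,5): δ = 138.51°  ·
  (1,2): δ = 132.10°  ·
  (1,3): δ = 70.28°  ·
  (1,4): δ = 34.99°  ✓
  (1,5): δ = 82.99°  ·
  (2,3): δ = 118.17°  ·
  (2,4): δ = 12.91°  ✓
  (2,5): δ = 35.09°  ✓
  (3,4): δ = 74.73°  ·
  (3,5): δ = 26.74°  ✓
  (4,5): δ = 132.00°  ·
antipodal pairs: 5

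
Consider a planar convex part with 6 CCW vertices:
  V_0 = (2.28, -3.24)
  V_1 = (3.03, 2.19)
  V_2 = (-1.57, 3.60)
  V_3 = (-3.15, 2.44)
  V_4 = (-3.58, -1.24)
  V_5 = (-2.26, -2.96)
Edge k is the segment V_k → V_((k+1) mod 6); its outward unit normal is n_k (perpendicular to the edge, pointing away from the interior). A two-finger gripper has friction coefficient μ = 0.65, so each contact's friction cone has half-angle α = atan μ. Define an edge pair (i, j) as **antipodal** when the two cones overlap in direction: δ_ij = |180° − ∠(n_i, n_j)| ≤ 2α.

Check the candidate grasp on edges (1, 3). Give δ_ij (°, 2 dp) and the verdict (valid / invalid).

δ = 79.62°, invalid

α = atan 0.65 = 33.02°;  2α = 66.05°
edge 1: e_1 = (-4.60, +1.41);  n_1 = (+0.2931, +0.9561)
edge 3: e_3 = (-0.43, -3.68);  n_3 = (-0.9932, +0.1161)
∠(n_1, n_3) = 100.38°
δ = |180° − 100.38°| = 79.62°
79.62° > 2α = 66.05°  →  invalid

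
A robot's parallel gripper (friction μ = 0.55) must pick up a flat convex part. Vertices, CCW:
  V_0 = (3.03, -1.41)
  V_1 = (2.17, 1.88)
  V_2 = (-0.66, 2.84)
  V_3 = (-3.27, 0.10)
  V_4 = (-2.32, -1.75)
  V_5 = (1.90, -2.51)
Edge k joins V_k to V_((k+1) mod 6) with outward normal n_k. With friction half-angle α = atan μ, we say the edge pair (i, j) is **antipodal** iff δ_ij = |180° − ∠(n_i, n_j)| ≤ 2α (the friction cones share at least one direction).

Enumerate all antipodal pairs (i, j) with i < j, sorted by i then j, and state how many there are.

α = atan 0.55 = 28.81°;  2α = 57.62°
n_0 = (+0.9675, +0.2529)
n_1 = (+0.3212, +0.9470)
n_2 = (-0.7241, +0.6897)
n_3 = (-0.8896, -0.4568)
n_4 = (-0.1772, -0.9842)
n_5 = (+0.6975, -0.7166)
  (0,1): δ = 123.39°  ·
  (0,2): δ = 58.26°  ·
  (0,3): δ = 12.53°  ✓
  (0,4): δ = 65.14°  ·
  (0,5): δ = 119.58°  ·
  (1,2): δ = 114.87°  ·
  (1,3): δ = 44.08°  ✓
  (1,4): δ = 8.53°  ✓
  (1,5): δ = 62.97°  ·
  (2,3): δ = 109.21°  ·
  (2,4): δ = 56.60°  ✓
  (2,5): δ = 2.16°  ✓
  (3,4): δ = 127.39°  ·
  (3,5): δ = 72.95°  ·
  (4,5): δ = 125.56°  ·
antipodal pairs: 5

count = 5; pairs: (0,3), (1,3), (1,4), (2,4), (2,5)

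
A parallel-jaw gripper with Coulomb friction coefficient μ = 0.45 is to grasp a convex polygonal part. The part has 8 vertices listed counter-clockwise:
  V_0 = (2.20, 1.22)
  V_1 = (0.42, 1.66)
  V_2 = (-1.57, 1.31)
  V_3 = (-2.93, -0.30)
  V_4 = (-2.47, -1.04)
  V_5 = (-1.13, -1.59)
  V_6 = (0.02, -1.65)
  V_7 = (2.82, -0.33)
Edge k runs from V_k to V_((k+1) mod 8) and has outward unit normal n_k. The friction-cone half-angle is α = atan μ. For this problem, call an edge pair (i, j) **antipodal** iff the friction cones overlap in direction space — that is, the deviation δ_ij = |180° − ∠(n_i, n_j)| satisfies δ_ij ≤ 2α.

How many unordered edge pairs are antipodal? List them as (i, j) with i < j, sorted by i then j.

α = atan 0.45 = 24.23°;  2α = 48.46°
n_0 = (+0.2400, +0.9708)
n_1 = (-0.1732, +0.9849)
n_2 = (-0.7639, +0.6453)
n_3 = (-0.8493, -0.5279)
n_4 = (-0.3797, -0.9251)
n_5 = (-0.0521, -0.9986)
n_6 = (+0.4264, -0.9045)
n_7 = (+0.9285, +0.3714)
  (0,1): δ = 156.14°  ·
  (0,2): δ = 116.30°  ·
  (0,3): δ = 44.25°  ✓
  (0,4): δ = 8.43°  ✓
  (0,5): δ = 10.90°  ✓
  (0,6): δ = 39.13°  ✓
  (0,7): δ = 125.69°  ·
  (1,2): δ = 140.16°  ·
  (1,3): δ = 68.11°  ·
  (1,4): δ = 32.29°  ✓
  (1,5): δ = 12.96°  ✓
  (1,6): δ = 15.27°  ✓
  (1,7): δ = 101.83°  ·
  (2,3): δ = 107.95°  ·
  (2,4): δ = 72.13°  ·
  (2,5): δ = 52.80°  ·
  (2,6): δ = 24.57°  ✓
  (2,7): δ = 61.99°  ·
  (3,4): δ = 144.18°  ·
  (3,5): δ = 124.85°  ·
  (3,6): δ = 96.63°  ·
  (3,7): δ = 10.06°  ✓
  (4,5): δ = 160.67°  ·
  (4,6): δ = 132.44°  ·
  (4,7): δ = 45.88°  ✓
  (5,6): δ = 151.77°  ·
  (5,7): δ = 65.21°  ·
  (6,7): δ = 93.44°  ·
antipodal pairs: 10

count = 10; pairs: (0,3), (0,4), (0,5), (0,6), (1,4), (1,5), (1,6), (2,6), (3,7), (4,7)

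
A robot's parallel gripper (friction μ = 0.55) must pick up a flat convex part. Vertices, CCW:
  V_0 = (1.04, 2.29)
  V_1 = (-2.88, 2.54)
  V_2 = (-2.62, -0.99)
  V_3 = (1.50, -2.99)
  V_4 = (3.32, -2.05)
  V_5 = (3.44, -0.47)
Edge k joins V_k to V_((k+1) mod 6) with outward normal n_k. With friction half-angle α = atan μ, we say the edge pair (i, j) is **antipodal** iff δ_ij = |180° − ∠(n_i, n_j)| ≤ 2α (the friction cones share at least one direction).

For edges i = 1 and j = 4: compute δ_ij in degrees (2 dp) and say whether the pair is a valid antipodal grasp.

α = atan 0.55 = 28.81°;  2α = 57.62°
edge 1: e_1 = (+0.26, -3.53);  n_1 = (-0.9973, -0.0735)
edge 4: e_4 = (+0.12, +1.58);  n_4 = (+0.9971, -0.0757)
∠(n_1, n_4) = 171.44°
δ = |180° − 171.44°| = 8.56°
8.56° ≤ 2α = 57.62°  →  valid

δ = 8.56°, valid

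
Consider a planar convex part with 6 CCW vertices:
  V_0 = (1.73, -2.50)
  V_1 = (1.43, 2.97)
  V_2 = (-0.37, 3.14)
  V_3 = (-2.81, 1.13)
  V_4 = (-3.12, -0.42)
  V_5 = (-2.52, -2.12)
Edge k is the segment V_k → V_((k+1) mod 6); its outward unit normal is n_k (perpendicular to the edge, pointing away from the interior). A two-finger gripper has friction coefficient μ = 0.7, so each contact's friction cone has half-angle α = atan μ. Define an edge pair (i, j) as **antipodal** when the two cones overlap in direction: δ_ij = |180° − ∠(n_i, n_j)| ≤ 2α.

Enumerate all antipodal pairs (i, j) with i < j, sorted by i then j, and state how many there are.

α = atan 0.7 = 34.99°;  2α = 69.98°
n_0 = (+0.9985, +0.0548)
n_1 = (+0.0940, +0.9956)
n_2 = (-0.6358, +0.7718)
n_3 = (-0.9806, +0.1961)
n_4 = (-0.9430, -0.3328)
n_5 = (-0.0891, -0.9960)
  (0,1): δ = 98.53°  ·
  (0,2): δ = 53.66°  ✓
  (0,3): δ = 14.45°  ✓
  (0,4): δ = 16.30°  ✓
  (0,5): δ = 81.75°  ·
  (1,2): δ = 135.12°  ·
  (1,3): δ = 95.91°  ·
  (1,4): δ = 65.16°  ✓
  (1,5): δ = 0.29°  ✓
  (2,3): δ = 140.79°  ·
  (2,4): δ = 110.04°  ·
  (2,5): δ = 44.59°  ✓
  (3,4): δ = 149.25°  ·
  (3,5): δ = 83.80°  ·
  (4,5): δ = 114.55°  ·
antipodal pairs: 6

count = 6; pairs: (0,2), (0,3), (0,4), (1,4), (1,5), (2,5)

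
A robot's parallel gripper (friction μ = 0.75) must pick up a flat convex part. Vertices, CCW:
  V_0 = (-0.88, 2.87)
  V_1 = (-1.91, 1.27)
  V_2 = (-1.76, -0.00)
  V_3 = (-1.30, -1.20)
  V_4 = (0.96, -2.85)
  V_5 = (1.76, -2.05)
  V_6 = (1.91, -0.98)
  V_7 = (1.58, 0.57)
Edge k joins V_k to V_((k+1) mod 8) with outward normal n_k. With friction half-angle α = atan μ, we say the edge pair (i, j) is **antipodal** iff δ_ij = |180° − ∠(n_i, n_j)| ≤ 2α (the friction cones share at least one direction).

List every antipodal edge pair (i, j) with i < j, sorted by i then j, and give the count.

count = 14; pairs: (0,4), (0,5), (0,6), (1,4), (1,5), (1,6), (1,7), (2,4), (2,5), (2,6), (2,7), (3,5), (3,6), (3,7)

α = atan 0.75 = 36.87°;  2α = 73.74°
n_0 = (-0.8408, +0.5413)
n_1 = (-0.9931, -0.1173)
n_2 = (-0.9337, -0.3579)
n_3 = (-0.5897, -0.8077)
n_4 = (+0.7071, -0.7071)
n_5 = (+0.9903, -0.1388)
n_6 = (+0.9781, +0.2082)
n_7 = (+0.6830, +0.7305)
  (0,1): δ = 140.49°  ·
  (0,2): δ = 126.26°  ·
  (0,3): δ = 93.36°  ·
  (0,4): δ = 12.23°  ✓
  (0,5): δ = 24.79°  ✓
  (0,6): δ = 44.79°  ✓
  (0,7): δ = 79.70°  ·
  (1,2): δ = 165.76°  ·
  (1,3): δ = 132.87°  ·
  (1,4): δ = 51.74°  ✓
  (1,5): δ = 14.72°  ✓
  (1,6): δ = 5.28°  ✓
  (1,7): δ = 40.19°  ✓
  (2,3): δ = 147.11°  ·
  (2,4): δ = 65.97°  ✓
  (2,5): δ = 28.95°  ✓
  (2,6): δ = 8.95°  ✓
  (2,7): δ = 25.95°  ✓
  (3,4): δ = 98.87°  ·
  (3,5): δ = 61.85°  ✓
  (3,6): δ = 41.85°  ✓
  (3,7): δ = 6.94°  ✓
  (4,5): δ = 142.98°  ·
  (4,6): δ = 122.98°  ·
  (4,7): δ = 88.07°  ·
  (5,6): δ = 160.00°  ·
  (5,7): δ = 125.09°  ·
  (6,7): δ = 145.09°  ·
antipodal pairs: 14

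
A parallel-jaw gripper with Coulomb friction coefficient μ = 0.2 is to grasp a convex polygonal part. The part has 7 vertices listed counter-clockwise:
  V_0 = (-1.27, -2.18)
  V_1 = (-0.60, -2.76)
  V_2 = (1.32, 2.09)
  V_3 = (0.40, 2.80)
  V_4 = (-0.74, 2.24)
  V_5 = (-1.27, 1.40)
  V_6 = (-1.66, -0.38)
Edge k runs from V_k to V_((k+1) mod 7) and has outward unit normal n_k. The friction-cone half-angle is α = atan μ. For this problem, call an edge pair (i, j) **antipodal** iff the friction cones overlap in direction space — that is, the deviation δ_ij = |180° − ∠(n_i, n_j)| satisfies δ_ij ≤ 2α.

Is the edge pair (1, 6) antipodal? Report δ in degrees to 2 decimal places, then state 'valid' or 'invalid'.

α = atan 0.2 = 11.31°;  2α = 22.62°
edge 1: e_1 = (+1.92, +4.85);  n_1 = (+0.9298, -0.3681)
edge 6: e_6 = (+0.39, -1.80);  n_6 = (-0.9773, -0.2118)
∠(n_1, n_6) = 146.18°
δ = |180° − 146.18°| = 33.82°
33.82° > 2α = 22.62°  →  invalid

δ = 33.82°, invalid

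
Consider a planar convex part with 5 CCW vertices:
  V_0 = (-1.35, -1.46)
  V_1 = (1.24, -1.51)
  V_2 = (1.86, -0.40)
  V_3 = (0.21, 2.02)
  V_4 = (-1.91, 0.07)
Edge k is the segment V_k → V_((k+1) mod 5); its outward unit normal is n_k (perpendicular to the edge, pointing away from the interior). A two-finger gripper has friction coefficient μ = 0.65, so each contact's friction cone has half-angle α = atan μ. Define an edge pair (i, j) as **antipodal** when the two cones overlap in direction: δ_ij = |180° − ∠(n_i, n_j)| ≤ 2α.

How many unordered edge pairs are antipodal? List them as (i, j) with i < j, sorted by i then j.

count = 5; pairs: (0,2), (0,3), (1,3), (1,4), (2,4)

α = atan 0.65 = 33.02°;  2α = 66.05°
n_0 = (-0.0193, -0.9998)
n_1 = (+0.8730, -0.4876)
n_2 = (+0.8262, +0.5633)
n_3 = (-0.6770, +0.7360)
n_4 = (-0.9391, -0.3437)
  (0,1): δ = 118.08°  ·
  (0,2): δ = 54.61°  ✓
  (0,3): δ = 43.71°  ✓
  (0,4): δ = 111.21°  ·
  (1,2): δ = 116.53°  ·
  (1,3): δ = 18.21°  ✓
  (1,4): δ = 49.29°  ✓
  (2,3): δ = 81.68°  ·
  (2,4): δ = 14.18°  ✓
  (3,4): δ = 112.50°  ·
antipodal pairs: 5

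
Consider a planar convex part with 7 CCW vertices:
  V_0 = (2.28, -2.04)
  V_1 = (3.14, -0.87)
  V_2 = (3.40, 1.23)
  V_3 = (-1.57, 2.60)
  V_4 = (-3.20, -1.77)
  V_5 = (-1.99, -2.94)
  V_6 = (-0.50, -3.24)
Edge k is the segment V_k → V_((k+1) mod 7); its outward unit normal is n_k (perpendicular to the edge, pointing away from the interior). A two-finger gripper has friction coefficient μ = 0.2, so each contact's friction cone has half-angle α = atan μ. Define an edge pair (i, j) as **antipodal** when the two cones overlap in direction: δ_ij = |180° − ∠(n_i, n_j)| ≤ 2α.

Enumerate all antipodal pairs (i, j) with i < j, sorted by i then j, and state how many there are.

count = 3; pairs: (0,3), (1,3), (2,5)

α = atan 0.2 = 11.31°;  2α = 22.62°
n_0 = (+0.8057, -0.5923)
n_1 = (+0.9924, -0.1229)
n_2 = (+0.2657, +0.9640)
n_3 = (-0.9369, +0.3495)
n_4 = (-0.6951, -0.7189)
n_5 = (-0.1974, -0.9803)
n_6 = (+0.3963, -0.9181)
  (0,1): δ = 150.74°  ·
  (0,2): δ = 69.09°  ·
  (0,3): δ = 15.86°  ✓
  (0,4): δ = 82.28°  ·
  (0,5): δ = 114.93°  ·
  (0,6): δ = 149.67°  ·
  (1,2): δ = 98.35°  ·
  (1,3): δ = 13.40°  ✓
  (1,4): δ = 53.02°  ·
  (1,5): δ = 85.67°  ·
  (1,6): δ = 120.41°  ·
  (2,3): δ = 95.04°  ·
  (2,4): δ = 28.63°  ·
  (2,5): δ = 4.03°  ✓
  (2,6): δ = 38.76°  ·
  (3,4): δ = 113.58°  ·
  (3,5): δ = 80.93°  ·
  (3,6): δ = 46.20°  ·
  (4,5): δ = 147.35°  ·
  (4,6): δ = 112.62°  ·
  (5,6): δ = 145.27°  ·
antipodal pairs: 3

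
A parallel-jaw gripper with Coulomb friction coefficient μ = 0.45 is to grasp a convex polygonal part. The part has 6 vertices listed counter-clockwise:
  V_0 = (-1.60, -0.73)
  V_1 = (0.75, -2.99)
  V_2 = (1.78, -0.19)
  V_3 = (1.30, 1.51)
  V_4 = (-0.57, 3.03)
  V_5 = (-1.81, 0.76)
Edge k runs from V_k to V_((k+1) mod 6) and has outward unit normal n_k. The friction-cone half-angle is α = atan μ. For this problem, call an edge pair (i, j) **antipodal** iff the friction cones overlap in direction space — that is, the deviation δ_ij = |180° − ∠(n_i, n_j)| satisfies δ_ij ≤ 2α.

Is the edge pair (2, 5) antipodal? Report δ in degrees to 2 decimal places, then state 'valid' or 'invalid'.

δ = 7.74°, valid

α = atan 0.45 = 24.23°;  2α = 48.46°
edge 2: e_2 = (-0.48, +1.70);  n_2 = (+0.9624, +0.2717)
edge 5: e_5 = (+0.21, -1.49);  n_5 = (-0.9902, -0.1396)
∠(n_2, n_5) = 172.26°
δ = |180° − 172.26°| = 7.74°
7.74° ≤ 2α = 48.46°  →  valid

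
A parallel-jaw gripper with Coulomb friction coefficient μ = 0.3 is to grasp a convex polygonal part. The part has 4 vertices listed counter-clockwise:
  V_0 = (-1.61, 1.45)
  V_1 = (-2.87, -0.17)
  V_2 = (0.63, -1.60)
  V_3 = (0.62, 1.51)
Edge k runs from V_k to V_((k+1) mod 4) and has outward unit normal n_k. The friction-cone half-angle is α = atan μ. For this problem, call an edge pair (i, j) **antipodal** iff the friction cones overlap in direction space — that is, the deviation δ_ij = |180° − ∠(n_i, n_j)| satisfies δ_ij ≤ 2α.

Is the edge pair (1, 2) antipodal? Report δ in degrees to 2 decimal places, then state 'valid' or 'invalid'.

δ = 67.59°, invalid

α = atan 0.3 = 16.70°;  2α = 33.40°
edge 1: e_1 = (+3.50, -1.43);  n_1 = (-0.3782, -0.9257)
edge 2: e_2 = (-0.01, +3.11);  n_2 = (+1.0000, +0.0032)
∠(n_1, n_2) = 112.41°
δ = |180° − 112.41°| = 67.59°
67.59° > 2α = 33.40°  →  invalid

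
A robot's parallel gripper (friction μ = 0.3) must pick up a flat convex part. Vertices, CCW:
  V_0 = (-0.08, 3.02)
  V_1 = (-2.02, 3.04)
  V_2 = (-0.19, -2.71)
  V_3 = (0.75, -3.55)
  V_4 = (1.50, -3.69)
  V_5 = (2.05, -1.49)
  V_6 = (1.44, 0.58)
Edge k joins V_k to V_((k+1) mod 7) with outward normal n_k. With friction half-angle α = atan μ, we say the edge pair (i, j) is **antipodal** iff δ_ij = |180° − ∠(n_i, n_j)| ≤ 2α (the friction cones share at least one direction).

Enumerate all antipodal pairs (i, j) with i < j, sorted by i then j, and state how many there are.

count = 6; pairs: (0,3), (1,4), (1,5), (1,6), (2,5), (2,6)

α = atan 0.3 = 16.70°;  2α = 33.40°
n_0 = (+0.0103, +0.9999)
n_1 = (-0.9529, -0.3033)
n_2 = (-0.6663, -0.7457)
n_3 = (-0.1835, -0.9830)
n_4 = (+0.9701, -0.2425)
n_5 = (+0.9592, +0.2827)
n_6 = (+0.8488, +0.5287)
  (0,1): δ = 71.76°  ·
  (0,2): δ = 41.19°  ·
  (0,3): δ = 9.98°  ✓
  (0,4): δ = 76.55°  ·
  (0,5): δ = 107.01°  ·
  (0,6): δ = 122.51°  ·
  (1,2): δ = 149.44°  ·
  (1,3): δ = 118.23°  ·
  (1,4): δ = 31.69°  ✓
  (1,5): δ = 1.23°  ✓
  (1,6): δ = 14.27°  ✓
  (2,3): δ = 148.79°  ·
  (2,4): δ = 62.25°  ·
  (2,5): δ = 31.80°  ✓
  (2,6): δ = 16.29°  ✓
  (3,4): δ = 93.46°  ·
  (3,5): δ = 63.01°  ·
  (3,6): δ = 47.51°  ·
  (4,5): δ = 149.54°  ·
  (4,6): δ = 134.04°  ·
  (5,6): δ = 164.50°  ·
antipodal pairs: 6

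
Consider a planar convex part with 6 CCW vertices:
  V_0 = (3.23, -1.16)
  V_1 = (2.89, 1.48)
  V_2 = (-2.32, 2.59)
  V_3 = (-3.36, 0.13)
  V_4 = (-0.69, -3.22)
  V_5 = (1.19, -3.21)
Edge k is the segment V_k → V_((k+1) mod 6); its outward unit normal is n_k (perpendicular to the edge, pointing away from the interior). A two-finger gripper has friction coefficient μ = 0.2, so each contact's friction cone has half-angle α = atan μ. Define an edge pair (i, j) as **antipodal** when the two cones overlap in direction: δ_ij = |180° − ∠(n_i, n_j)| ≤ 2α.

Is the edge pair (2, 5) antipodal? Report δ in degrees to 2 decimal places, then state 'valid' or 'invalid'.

α = atan 0.2 = 11.31°;  2α = 22.62°
edge 2: e_2 = (-1.04, -2.46);  n_2 = (-0.9211, +0.3894)
edge 5: e_5 = (+2.04, +2.05);  n_5 = (+0.7088, -0.7054)
∠(n_2, n_5) = 158.06°
δ = |180° − 158.06°| = 21.94°
21.94° ≤ 2α = 22.62°  →  valid

δ = 21.94°, valid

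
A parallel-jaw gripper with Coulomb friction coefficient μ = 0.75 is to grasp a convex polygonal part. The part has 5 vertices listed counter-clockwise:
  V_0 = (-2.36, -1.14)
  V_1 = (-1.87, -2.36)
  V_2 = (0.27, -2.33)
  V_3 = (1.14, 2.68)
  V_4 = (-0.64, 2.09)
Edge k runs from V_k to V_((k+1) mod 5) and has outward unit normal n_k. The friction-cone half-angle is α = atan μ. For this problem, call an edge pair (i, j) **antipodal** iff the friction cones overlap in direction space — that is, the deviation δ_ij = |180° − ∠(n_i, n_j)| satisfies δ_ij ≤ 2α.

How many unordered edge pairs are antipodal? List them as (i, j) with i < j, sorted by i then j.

count = 5; pairs: (0,2), (1,3), (1,4), (2,3), (2,4)

α = atan 0.75 = 36.87°;  2α = 73.74°
n_0 = (-0.9280, -0.3727)
n_1 = (+0.0140, -0.9999)
n_2 = (+0.9853, -0.1711)
n_3 = (-0.3146, +0.9492)
n_4 = (-0.8827, +0.4700)
  (0,1): δ = 111.08°  ·
  (0,2): δ = 31.73°  ✓
  (0,3): δ = 86.46°  ·
  (0,4): δ = 130.08°  ·
  (1,2): δ = 100.65°  ·
  (1,3): δ = 17.54°  ✓
  (1,4): δ = 61.16°  ✓
  (2,3): δ = 61.81°  ✓
  (2,4): δ = 18.18°  ✓
  (3,4): δ = 136.37°  ·
antipodal pairs: 5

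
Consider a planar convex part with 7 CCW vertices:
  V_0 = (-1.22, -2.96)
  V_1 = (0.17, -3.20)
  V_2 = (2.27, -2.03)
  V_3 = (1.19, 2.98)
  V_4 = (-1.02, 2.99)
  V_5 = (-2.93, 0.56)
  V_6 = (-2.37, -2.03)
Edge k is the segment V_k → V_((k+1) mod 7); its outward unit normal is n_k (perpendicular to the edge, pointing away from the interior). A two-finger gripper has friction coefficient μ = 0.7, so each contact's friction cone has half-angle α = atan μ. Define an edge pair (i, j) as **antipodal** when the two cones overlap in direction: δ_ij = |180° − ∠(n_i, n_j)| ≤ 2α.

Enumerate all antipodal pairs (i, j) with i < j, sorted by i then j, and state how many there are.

count = 9; pairs: (0,2), (0,3), (0,4), (1,3), (1,4), (2,4), (2,5), (2,6), (3,6)

α = atan 0.7 = 34.99°;  2α = 69.98°
n_0 = (-0.1701, -0.9854)
n_1 = (+0.4867, -0.8736)
n_2 = (+0.9775, +0.2107)
n_3 = (+0.0045, +1.0000)
n_4 = (-0.7862, +0.6180)
n_5 = (-0.9774, -0.2113)
n_6 = (-0.6288, -0.7776)
  (0,1): δ = 141.08°  ·
  (0,2): δ = 68.04°  ✓
  (0,3): δ = 9.54°  ✓
  (0,4): δ = 61.63°  ✓
  (0,5): δ = 112.00°  ·
  (0,6): δ = 150.83°  ·
  (1,2): δ = 106.96°  ·
  (1,3): δ = 29.38°  ✓
  (1,4): δ = 22.71°  ✓
  (1,5): δ = 73.08°  ·
  (1,6): δ = 111.91°  ·
  (2,3): δ = 102.42°  ·
  (2,4): δ = 50.33°  ✓
  (2,5): δ = 0.04°  ✓
  (2,6): δ = 38.87°  ✓
  (3,4): δ = 127.91°  ·
  (3,5): δ = 77.54°  ·
  (3,6): δ = 38.70°  ✓
  (4,5): δ = 129.63°  ·
  (4,6): δ = 90.79°  ·
  (5,6): δ = 141.16°  ·
antipodal pairs: 9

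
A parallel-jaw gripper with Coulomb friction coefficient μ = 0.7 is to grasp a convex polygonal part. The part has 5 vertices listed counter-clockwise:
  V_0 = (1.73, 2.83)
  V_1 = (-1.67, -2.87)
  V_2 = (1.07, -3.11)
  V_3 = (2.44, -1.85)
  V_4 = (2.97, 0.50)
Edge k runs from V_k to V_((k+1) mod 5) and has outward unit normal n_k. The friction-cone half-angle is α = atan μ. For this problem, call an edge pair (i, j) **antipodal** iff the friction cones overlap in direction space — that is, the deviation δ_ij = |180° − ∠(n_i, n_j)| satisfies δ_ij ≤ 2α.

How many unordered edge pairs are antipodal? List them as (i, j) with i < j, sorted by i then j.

α = atan 0.7 = 34.99°;  2α = 69.98°
n_0 = (-0.8588, +0.5123)
n_1 = (-0.0873, -0.9962)
n_2 = (+0.6769, -0.7360)
n_3 = (+0.9755, -0.2200)
n_4 = (+0.8828, +0.4698)
  (0,1): δ = 64.19°  ✓
  (0,2): δ = 16.58°  ✓
  (0,3): δ = 18.11°  ✓
  (0,4): δ = 58.84°  ✓
  (1,2): δ = 132.39°  ·
  (1,3): δ = 97.70°  ·
  (1,4): δ = 56.97°  ✓
  (2,3): δ = 145.31°  ·
  (2,4): δ = 104.58°  ·
  (3,4): δ = 139.27°  ·
antipodal pairs: 5

count = 5; pairs: (0,1), (0,2), (0,3), (0,4), (1,4)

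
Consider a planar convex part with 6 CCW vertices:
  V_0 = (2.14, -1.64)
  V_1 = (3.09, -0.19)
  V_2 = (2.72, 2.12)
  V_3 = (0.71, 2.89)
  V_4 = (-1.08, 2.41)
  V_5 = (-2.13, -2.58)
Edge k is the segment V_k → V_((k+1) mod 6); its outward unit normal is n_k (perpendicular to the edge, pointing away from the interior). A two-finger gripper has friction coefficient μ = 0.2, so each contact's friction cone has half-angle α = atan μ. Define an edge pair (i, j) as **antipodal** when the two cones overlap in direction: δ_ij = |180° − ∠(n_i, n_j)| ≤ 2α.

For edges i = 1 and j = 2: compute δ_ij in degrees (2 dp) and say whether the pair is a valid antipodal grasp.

δ = 120.06°, invalid

α = atan 0.2 = 11.31°;  2α = 22.62°
edge 1: e_1 = (-0.37, +2.31);  n_1 = (+0.9874, +0.1582)
edge 2: e_2 = (-2.01, +0.77);  n_2 = (+0.3577, +0.9338)
∠(n_1, n_2) = 59.94°
δ = |180° − 59.94°| = 120.06°
120.06° > 2α = 22.62°  →  invalid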